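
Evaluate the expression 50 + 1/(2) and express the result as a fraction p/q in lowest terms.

Use the convergent recurrence hₖ = aₖ·hₖ₋₁ + hₖ₋₂ (and likewise for the denominators kₖ):
a_0 = 50: 50/1
a_1 = 2: 101/2

101/2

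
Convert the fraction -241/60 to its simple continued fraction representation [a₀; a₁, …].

Apply division with remainder until the remainder is 0:
-241 = -5·60 + 59, so a_0 = -5
60 = 1·59 + 1, so a_1 = 1
59 = 59·1 + 0, so a_2 = 59

[-5; 1, 59]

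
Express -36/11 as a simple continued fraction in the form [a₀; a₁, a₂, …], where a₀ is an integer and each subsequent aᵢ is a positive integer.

-36 ÷ 11 → quotient -4, remainder 8
11 ÷ 8 → quotient 1, remainder 3
8 ÷ 3 → quotient 2, remainder 2
3 ÷ 2 → quotient 1, remainder 1
2 ÷ 1 → quotient 2, remainder 0

[-4; 1, 2, 1, 2]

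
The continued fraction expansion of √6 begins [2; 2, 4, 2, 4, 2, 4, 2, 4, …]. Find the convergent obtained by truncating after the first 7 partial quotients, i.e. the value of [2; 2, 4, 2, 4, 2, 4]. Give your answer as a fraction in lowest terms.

2158/881

Start with 4.
2 + 1/(4/1) = 2 + 1/4 = 9/4
4 + 1/(9/4) = 4 + 4/9 = 40/9
2 + 1/(40/9) = 2 + 9/40 = 89/40
4 + 1/(89/40) = 4 + 40/89 = 396/89
2 + 1/(396/89) = 2 + 89/396 = 881/396
2 + 1/(881/396) = 2 + 396/881 = 2158/881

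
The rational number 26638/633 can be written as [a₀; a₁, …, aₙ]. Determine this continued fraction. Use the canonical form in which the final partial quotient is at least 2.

26638 ÷ 633 → quotient 42, remainder 52
633 ÷ 52 → quotient 12, remainder 9
52 ÷ 9 → quotient 5, remainder 7
9 ÷ 7 → quotient 1, remainder 2
7 ÷ 2 → quotient 3, remainder 1
2 ÷ 1 → quotient 2, remainder 0

[42; 12, 5, 1, 3, 2]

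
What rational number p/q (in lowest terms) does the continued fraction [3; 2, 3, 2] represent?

a_0 = 3: 3/1
a_1 = 2: 7/2
a_2 = 3: 24/7
a_3 = 2: 55/16

55/16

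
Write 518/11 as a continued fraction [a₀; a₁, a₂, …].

518 ÷ 11 → quotient 47, remainder 1
11 ÷ 1 → quotient 11, remainder 0

[47; 11]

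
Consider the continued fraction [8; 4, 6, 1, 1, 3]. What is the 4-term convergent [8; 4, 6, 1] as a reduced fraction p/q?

239/29

Build up convergents one term at a time:
a_0 = 8: 8/1
a_1 = 4: 33/4
a_2 = 6: 206/25
a_3 = 1: 239/29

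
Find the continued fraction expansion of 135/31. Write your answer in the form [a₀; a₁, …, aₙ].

[4; 2, 1, 4, 2]

Run the Euclidean algorithm, recording each quotient:
135 ÷ 31 → quotient 4, remainder 11
31 ÷ 11 → quotient 2, remainder 9
11 ÷ 9 → quotient 1, remainder 2
9 ÷ 2 → quotient 4, remainder 1
2 ÷ 1 → quotient 2, remainder 0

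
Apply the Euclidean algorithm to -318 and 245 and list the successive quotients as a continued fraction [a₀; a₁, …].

[-2; 1, 2, 2, 1, 4, 5]

⌊-318/245⌋ = -2, remainder 172
⌊245/172⌋ = 1, remainder 73
⌊172/73⌋ = 2, remainder 26
⌊73/26⌋ = 2, remainder 21
⌊26/21⌋ = 1, remainder 5
⌊21/5⌋ = 4, remainder 1
⌊5/1⌋ = 5, remainder 0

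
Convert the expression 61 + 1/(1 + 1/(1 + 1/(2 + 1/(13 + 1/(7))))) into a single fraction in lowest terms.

29197/474

Work from the innermost term outward:
Start with 7.
13 + 1/(7/1) = 13 + 1/7 = 92/7
2 + 1/(92/7) = 2 + 7/92 = 191/92
1 + 1/(191/92) = 1 + 92/191 = 283/191
1 + 1/(283/191) = 1 + 191/283 = 474/283
61 + 1/(474/283) = 61 + 283/474 = 29197/474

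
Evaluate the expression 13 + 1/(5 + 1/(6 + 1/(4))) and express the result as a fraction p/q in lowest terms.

1702/129

a_0 = 13: 13/1
a_1 = 5: 66/5
a_2 = 6: 409/31
a_3 = 4: 1702/129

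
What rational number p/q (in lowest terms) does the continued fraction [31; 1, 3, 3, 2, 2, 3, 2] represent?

18139/571

Collapse the nested fraction from the inside out:
Start with 2.
3 + 1/(2/1) = 3 + 1/2 = 7/2
2 + 1/(7/2) = 2 + 2/7 = 16/7
2 + 1/(16/7) = 2 + 7/16 = 39/16
3 + 1/(39/16) = 3 + 16/39 = 133/39
3 + 1/(133/39) = 3 + 39/133 = 438/133
1 + 1/(438/133) = 1 + 133/438 = 571/438
31 + 1/(571/438) = 31 + 438/571 = 18139/571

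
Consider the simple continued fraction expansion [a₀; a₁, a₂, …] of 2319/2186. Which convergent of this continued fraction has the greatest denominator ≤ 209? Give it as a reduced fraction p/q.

a_0 = 1: 1/1  (≤ bound)
a_1 = 16: 17/16  (≤ bound)
a_2 = 2: 35/33  (≤ bound)
a_3 = 3: 122/115  (≤ bound)
a_4 = 2: 279/263  (> 209, stop)

122/115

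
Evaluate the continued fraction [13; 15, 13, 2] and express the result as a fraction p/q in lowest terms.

Starting at the tail and folding back:
Start with 2.
13 + 1/(2/1) = 13 + 1/2 = 27/2
15 + 1/(27/2) = 15 + 2/27 = 407/27
13 + 1/(407/27) = 13 + 27/407 = 5318/407

5318/407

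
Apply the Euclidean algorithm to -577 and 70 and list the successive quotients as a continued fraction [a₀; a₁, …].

-577 = -9·70 + 53, so a_0 = -9
70 = 1·53 + 17, so a_1 = 1
53 = 3·17 + 2, so a_2 = 3
17 = 8·2 + 1, so a_3 = 8
2 = 2·1 + 0, so a_4 = 2

[-9; 1, 3, 8, 2]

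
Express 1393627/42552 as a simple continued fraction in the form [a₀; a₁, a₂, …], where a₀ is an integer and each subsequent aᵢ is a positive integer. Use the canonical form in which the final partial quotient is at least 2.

Repeatedly divide and take the remainder:
1393627 = 32·42552 + 31963, so a_0 = 32
42552 = 1·31963 + 10589, so a_1 = 1
31963 = 3·10589 + 196, so a_2 = 3
10589 = 54·196 + 5, so a_3 = 54
196 = 39·5 + 1, so a_4 = 39
5 = 5·1 + 0, so a_5 = 5

[32; 1, 3, 54, 39, 5]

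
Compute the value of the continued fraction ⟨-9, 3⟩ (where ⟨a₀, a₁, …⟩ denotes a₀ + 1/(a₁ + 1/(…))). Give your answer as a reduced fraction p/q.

-26/3

a_0 = -9: -9/1
a_1 = 3: -26/3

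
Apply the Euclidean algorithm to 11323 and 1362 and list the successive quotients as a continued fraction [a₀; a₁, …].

[8; 3, 5, 3, 1, 2, 7]

Apply division with remainder until the remainder is 0:
11323 = 8·1362 + 427, so a_0 = 8
1362 = 3·427 + 81, so a_1 = 3
427 = 5·81 + 22, so a_2 = 5
81 = 3·22 + 15, so a_3 = 3
22 = 1·15 + 7, so a_4 = 1
15 = 2·7 + 1, so a_5 = 2
7 = 7·1 + 0, so a_6 = 7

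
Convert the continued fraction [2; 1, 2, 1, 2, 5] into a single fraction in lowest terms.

Start with 5.
2 + 1/(5/1) = 2 + 1/5 = 11/5
1 + 1/(11/5) = 1 + 5/11 = 16/11
2 + 1/(16/11) = 2 + 11/16 = 43/16
1 + 1/(43/16) = 1 + 16/43 = 59/43
2 + 1/(59/43) = 2 + 43/59 = 161/59

161/59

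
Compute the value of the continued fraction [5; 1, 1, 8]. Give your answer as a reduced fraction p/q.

Build up convergents one term at a time:
a_0 = 5: 5/1
a_1 = 1: 6/1
a_2 = 1: 11/2
a_3 = 8: 94/17

94/17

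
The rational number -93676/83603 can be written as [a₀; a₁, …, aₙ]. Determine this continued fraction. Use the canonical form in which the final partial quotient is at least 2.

[-2; 1, 7, 3, 2, 1, 34, 29]

Apply division with remainder until the remainder is 0:
-93676 = -2·83603 + 73530, so a_0 = -2
83603 = 1·73530 + 10073, so a_1 = 1
73530 = 7·10073 + 3019, so a_2 = 7
10073 = 3·3019 + 1016, so a_3 = 3
3019 = 2·1016 + 987, so a_4 = 2
1016 = 1·987 + 29, so a_5 = 1
987 = 34·29 + 1, so a_6 = 34
29 = 29·1 + 0, so a_7 = 29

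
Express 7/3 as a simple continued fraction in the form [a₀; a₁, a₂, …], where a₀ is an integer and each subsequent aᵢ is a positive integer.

[2; 3]

7 = 2·3 + 1, so a_0 = 2
3 = 3·1 + 0, so a_1 = 3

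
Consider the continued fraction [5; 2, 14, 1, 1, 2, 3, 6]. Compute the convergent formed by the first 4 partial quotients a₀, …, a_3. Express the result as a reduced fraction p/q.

Compute successive convergents:
a_0 = 5: 5/1
a_1 = 2: 11/2
a_2 = 14: 159/29
a_3 = 1: 170/31

170/31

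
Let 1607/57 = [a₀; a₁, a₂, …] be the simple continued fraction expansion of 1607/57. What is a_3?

⌊1607/57⌋ = 28, remainder 11
⌊57/11⌋ = 5, remainder 2
⌊11/2⌋ = 5, remainder 1
⌊2/1⌋ = 2, remainder 0

2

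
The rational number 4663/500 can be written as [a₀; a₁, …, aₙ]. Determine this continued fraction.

[9; 3, 14, 1, 4, 2]

Run the Euclidean algorithm, recording each quotient:
⌊4663/500⌋ = 9, remainder 163
⌊500/163⌋ = 3, remainder 11
⌊163/11⌋ = 14, remainder 9
⌊11/9⌋ = 1, remainder 2
⌊9/2⌋ = 4, remainder 1
⌊2/1⌋ = 2, remainder 0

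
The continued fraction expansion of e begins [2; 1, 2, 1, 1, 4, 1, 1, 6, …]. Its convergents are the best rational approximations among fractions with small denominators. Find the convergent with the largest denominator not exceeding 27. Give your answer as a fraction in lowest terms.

19/7

a_0 = 2: 2/1  (≤ bound)
a_1 = 1: 3/1  (≤ bound)
a_2 = 2: 8/3  (≤ bound)
a_3 = 1: 11/4  (≤ bound)
a_4 = 1: 19/7  (≤ bound)
a_5 = 4: 87/32  (> 27, stop)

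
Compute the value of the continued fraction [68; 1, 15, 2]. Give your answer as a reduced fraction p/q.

Start with 2.
15 + 1/(2/1) = 15 + 1/2 = 31/2
1 + 1/(31/2) = 1 + 2/31 = 33/31
68 + 1/(33/31) = 68 + 31/33 = 2275/33

2275/33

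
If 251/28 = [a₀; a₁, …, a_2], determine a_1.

251 = 8·28 + 27, so a_0 = 8
28 = 1·27 + 1, so a_1 = 1

1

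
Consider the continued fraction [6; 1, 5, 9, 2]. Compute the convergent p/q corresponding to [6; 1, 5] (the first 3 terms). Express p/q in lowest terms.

Compute successive convergents:
a_0 = 6: 6/1
a_1 = 1: 7/1
a_2 = 5: 41/6

41/6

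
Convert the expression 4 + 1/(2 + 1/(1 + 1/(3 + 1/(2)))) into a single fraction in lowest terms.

109/25

a_0 = 4: 4/1
a_1 = 2: 9/2
a_2 = 1: 13/3
a_3 = 3: 48/11
a_4 = 2: 109/25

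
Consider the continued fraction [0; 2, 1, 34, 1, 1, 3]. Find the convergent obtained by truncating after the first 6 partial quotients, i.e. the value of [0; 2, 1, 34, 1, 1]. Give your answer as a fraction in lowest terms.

71/211

Start with 1.
1 + 1/(1/1) = 1 + 1/1 = 2/1
34 + 1/(2/1) = 34 + 1/2 = 69/2
1 + 1/(69/2) = 1 + 2/69 = 71/69
2 + 1/(71/69) = 2 + 69/71 = 211/71
0 + 1/(211/71) = 0 + 71/211 = 71/211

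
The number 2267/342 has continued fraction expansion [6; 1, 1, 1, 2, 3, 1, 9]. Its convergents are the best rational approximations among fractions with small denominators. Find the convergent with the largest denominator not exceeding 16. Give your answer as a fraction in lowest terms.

List convergents until the denominator exceeds the bound:
a_0 = 6: 6/1  (≤ bound)
a_1 = 1: 7/1  (≤ bound)
a_2 = 1: 13/2  (≤ bound)
a_3 = 1: 20/3  (≤ bound)
a_4 = 2: 53/8  (≤ bound)
a_5 = 3: 179/27  (> 16, stop)

53/8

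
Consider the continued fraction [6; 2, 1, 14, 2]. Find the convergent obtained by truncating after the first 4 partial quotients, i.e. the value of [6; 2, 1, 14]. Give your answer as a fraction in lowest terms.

279/44

Start with 14.
1 + 1/(14/1) = 1 + 1/14 = 15/14
2 + 1/(15/14) = 2 + 14/15 = 44/15
6 + 1/(44/15) = 6 + 15/44 = 279/44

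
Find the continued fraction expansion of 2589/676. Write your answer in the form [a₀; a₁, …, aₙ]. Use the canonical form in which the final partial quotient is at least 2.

[3; 1, 4, 1, 7, 4, 1, 2]

2589 ÷ 676 → quotient 3, remainder 561
676 ÷ 561 → quotient 1, remainder 115
561 ÷ 115 → quotient 4, remainder 101
115 ÷ 101 → quotient 1, remainder 14
101 ÷ 14 → quotient 7, remainder 3
14 ÷ 3 → quotient 4, remainder 2
3 ÷ 2 → quotient 1, remainder 1
2 ÷ 1 → quotient 2, remainder 0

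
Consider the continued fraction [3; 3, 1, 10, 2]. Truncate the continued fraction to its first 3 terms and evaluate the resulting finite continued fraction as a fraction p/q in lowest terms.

Start with 1.
3 + 1/(1/1) = 3 + 1/1 = 4/1
3 + 1/(4/1) = 3 + 1/4 = 13/4

13/4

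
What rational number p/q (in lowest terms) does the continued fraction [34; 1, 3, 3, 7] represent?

3303/95

Start with 7.
3 + 1/(7/1) = 3 + 1/7 = 22/7
3 + 1/(22/7) = 3 + 7/22 = 73/22
1 + 1/(73/22) = 1 + 22/73 = 95/73
34 + 1/(95/73) = 34 + 73/95 = 3303/95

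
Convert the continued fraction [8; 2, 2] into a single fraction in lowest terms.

42/5

a_0 = 8: 8/1
a_1 = 2: 17/2
a_2 = 2: 42/5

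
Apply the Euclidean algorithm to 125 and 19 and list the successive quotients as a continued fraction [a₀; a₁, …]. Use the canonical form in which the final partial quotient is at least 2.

[6; 1, 1, 2, 1, 2]

Apply division with remainder until the remainder is 0:
125 = 6·19 + 11, so a_0 = 6
19 = 1·11 + 8, so a_1 = 1
11 = 1·8 + 3, so a_2 = 1
8 = 2·3 + 2, so a_3 = 2
3 = 1·2 + 1, so a_4 = 1
2 = 2·1 + 0, so a_5 = 2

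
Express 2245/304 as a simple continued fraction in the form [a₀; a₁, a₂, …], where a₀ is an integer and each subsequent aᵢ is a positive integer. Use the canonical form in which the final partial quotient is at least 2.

[7; 2, 1, 1, 2, 23]

Run the Euclidean algorithm, recording each quotient:
2245 ÷ 304 → quotient 7, remainder 117
304 ÷ 117 → quotient 2, remainder 70
117 ÷ 70 → quotient 1, remainder 47
70 ÷ 47 → quotient 1, remainder 23
47 ÷ 23 → quotient 2, remainder 1
23 ÷ 1 → quotient 23, remainder 0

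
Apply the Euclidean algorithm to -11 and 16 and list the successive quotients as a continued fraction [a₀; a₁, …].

Run the Euclidean algorithm, recording each quotient:
⌊-11/16⌋ = -1, remainder 5
⌊16/5⌋ = 3, remainder 1
⌊5/1⌋ = 5, remainder 0

[-1; 3, 5]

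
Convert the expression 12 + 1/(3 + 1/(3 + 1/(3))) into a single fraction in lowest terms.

Start with 3.
3 + 1/(3/1) = 3 + 1/3 = 10/3
3 + 1/(10/3) = 3 + 3/10 = 33/10
12 + 1/(33/10) = 12 + 10/33 = 406/33

406/33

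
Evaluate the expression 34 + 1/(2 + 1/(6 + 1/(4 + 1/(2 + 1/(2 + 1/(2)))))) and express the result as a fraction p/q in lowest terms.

24572/713

a_0 = 34: 34/1
a_1 = 2: 69/2
a_2 = 6: 448/13
a_3 = 4: 1861/54
a_4 = 2: 4170/121
a_5 = 2: 10201/296
a_6 = 2: 24572/713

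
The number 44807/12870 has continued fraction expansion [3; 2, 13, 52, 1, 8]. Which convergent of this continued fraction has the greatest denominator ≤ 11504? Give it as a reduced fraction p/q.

List convergents until the denominator exceeds the bound:
a_0 = 3: 3/1  (≤ bound)
a_1 = 2: 7/2  (≤ bound)
a_2 = 13: 94/27  (≤ bound)
a_3 = 52: 4895/1406  (≤ bound)
a_4 = 1: 4989/1433  (≤ bound)
a_5 = 8: 44807/12870  (> 11504, stop)

4989/1433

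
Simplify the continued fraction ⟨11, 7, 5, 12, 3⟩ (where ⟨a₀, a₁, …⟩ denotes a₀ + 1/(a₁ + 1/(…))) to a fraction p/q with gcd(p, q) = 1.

Start with 3.
12 + 1/(3/1) = 12 + 1/3 = 37/3
5 + 1/(37/3) = 5 + 3/37 = 188/37
7 + 1/(188/37) = 7 + 37/188 = 1353/188
11 + 1/(1353/188) = 11 + 188/1353 = 15071/1353

15071/1353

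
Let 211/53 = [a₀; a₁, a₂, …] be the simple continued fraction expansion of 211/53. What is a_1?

1

Run the Euclidean algorithm, recording each quotient:
211 ÷ 53 → quotient 3, remainder 52
53 ÷ 52 → quotient 1, remainder 1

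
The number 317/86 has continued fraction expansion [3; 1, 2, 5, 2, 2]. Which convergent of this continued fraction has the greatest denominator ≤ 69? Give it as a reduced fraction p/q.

129/35

List convergents until the denominator exceeds the bound:
a_0 = 3: 3/1  (≤ bound)
a_1 = 1: 4/1  (≤ bound)
a_2 = 2: 11/3  (≤ bound)
a_3 = 5: 59/16  (≤ bound)
a_4 = 2: 129/35  (≤ bound)
a_5 = 2: 317/86  (> 69, stop)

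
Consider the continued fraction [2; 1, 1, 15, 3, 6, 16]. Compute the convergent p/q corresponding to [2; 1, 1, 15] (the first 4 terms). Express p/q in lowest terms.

Work from the innermost term outward:
Start with 15.
1 + 1/(15/1) = 1 + 1/15 = 16/15
1 + 1/(16/15) = 1 + 15/16 = 31/16
2 + 1/(31/16) = 2 + 16/31 = 78/31

78/31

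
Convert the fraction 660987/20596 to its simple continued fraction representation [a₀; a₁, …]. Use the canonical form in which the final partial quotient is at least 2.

[32; 10, 1, 3, 12, 39]

⌊660987/20596⌋ = 32, remainder 1915
⌊20596/1915⌋ = 10, remainder 1446
⌊1915/1446⌋ = 1, remainder 469
⌊1446/469⌋ = 3, remainder 39
⌊469/39⌋ = 12, remainder 1
⌊39/1⌋ = 39, remainder 0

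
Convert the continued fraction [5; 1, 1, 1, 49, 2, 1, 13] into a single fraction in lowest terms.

Start with 13.
1 + 1/(13/1) = 1 + 1/13 = 14/13
2 + 1/(14/13) = 2 + 13/14 = 41/14
49 + 1/(41/14) = 49 + 14/41 = 2023/41
1 + 1/(2023/41) = 1 + 41/2023 = 2064/2023
1 + 1/(2064/2023) = 1 + 2023/2064 = 4087/2064
1 + 1/(4087/2064) = 1 + 2064/4087 = 6151/4087
5 + 1/(6151/4087) = 5 + 4087/6151 = 34842/6151

34842/6151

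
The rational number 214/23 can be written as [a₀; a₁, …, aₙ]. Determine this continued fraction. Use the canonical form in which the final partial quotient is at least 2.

⌊214/23⌋ = 9, remainder 7
⌊23/7⌋ = 3, remainder 2
⌊7/2⌋ = 3, remainder 1
⌊2/1⌋ = 2, remainder 0

[9; 3, 3, 2]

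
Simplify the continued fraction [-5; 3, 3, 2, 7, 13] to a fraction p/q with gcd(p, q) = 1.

Start with 13.
7 + 1/(13/1) = 7 + 1/13 = 92/13
2 + 1/(92/13) = 2 + 13/92 = 197/92
3 + 1/(197/92) = 3 + 92/197 = 683/197
3 + 1/(683/197) = 3 + 197/683 = 2246/683
-5 + 1/(2246/683) = -5 + 683/2246 = -10547/2246

-10547/2246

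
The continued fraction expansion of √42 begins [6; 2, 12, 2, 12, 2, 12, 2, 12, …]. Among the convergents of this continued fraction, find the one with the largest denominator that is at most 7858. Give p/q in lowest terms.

8749/1350

a_0 = 6: 6/1  (≤ bound)
a_1 = 2: 13/2  (≤ bound)
a_2 = 12: 162/25  (≤ bound)
a_3 = 2: 337/52  (≤ bound)
a_4 = 12: 4206/649  (≤ bound)
a_5 = 2: 8749/1350  (≤ bound)
a_6 = 12: 109194/16849  (> 7858, stop)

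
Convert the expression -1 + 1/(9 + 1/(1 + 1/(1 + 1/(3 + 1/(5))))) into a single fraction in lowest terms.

Build up convergents one term at a time:
a_0 = -1: -1/1
a_1 = 9: -8/9
a_2 = 1: -9/10
a_3 = 1: -17/19
a_4 = 3: -60/67
a_5 = 5: -317/354

-317/354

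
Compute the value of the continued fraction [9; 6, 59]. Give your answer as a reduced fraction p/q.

Starting at the tail and folding back:
Start with 59.
6 + 1/(59/1) = 6 + 1/59 = 355/59
9 + 1/(355/59) = 9 + 59/355 = 3254/355

3254/355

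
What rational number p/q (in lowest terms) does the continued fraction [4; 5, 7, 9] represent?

a_0 = 4: 4/1
a_1 = 5: 21/5
a_2 = 7: 151/36
a_3 = 9: 1380/329

1380/329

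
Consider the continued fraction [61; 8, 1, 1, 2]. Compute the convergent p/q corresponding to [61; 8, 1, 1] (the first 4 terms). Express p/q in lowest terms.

1039/17

Build up convergents one term at a time:
a_0 = 61: 61/1
a_1 = 8: 489/8
a_2 = 1: 550/9
a_3 = 1: 1039/17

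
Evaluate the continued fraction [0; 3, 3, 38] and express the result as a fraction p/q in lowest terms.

115/383

Starting at the tail and folding back:
Start with 38.
3 + 1/(38/1) = 3 + 1/38 = 115/38
3 + 1/(115/38) = 3 + 38/115 = 383/115
0 + 1/(383/115) = 0 + 115/383 = 115/383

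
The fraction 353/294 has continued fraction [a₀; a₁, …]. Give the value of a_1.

4

353 = 1·294 + 59, so a_0 = 1
294 = 4·59 + 58, so a_1 = 4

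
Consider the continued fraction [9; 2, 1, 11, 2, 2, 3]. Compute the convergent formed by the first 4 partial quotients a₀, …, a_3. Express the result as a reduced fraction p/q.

Start with 11.
1 + 1/(11/1) = 1 + 1/11 = 12/11
2 + 1/(12/11) = 2 + 11/12 = 35/12
9 + 1/(35/12) = 9 + 12/35 = 327/35

327/35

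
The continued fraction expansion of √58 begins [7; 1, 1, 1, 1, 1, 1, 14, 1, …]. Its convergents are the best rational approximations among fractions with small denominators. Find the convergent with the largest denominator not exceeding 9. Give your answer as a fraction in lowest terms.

List convergents until the denominator exceeds the bound:
a_0 = 7: 7/1  (≤ bound)
a_1 = 1: 8/1  (≤ bound)
a_2 = 1: 15/2  (≤ bound)
a_3 = 1: 23/3  (≤ bound)
a_4 = 1: 38/5  (≤ bound)
a_5 = 1: 61/8  (≤ bound)
a_6 = 1: 99/13  (> 9, stop)

61/8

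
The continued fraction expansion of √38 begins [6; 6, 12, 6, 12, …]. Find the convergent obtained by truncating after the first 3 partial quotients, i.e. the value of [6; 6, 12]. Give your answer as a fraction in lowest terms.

Collapse the nested fraction from the inside out:
Start with 12.
6 + 1/(12/1) = 6 + 1/12 = 73/12
6 + 1/(73/12) = 6 + 12/73 = 450/73

450/73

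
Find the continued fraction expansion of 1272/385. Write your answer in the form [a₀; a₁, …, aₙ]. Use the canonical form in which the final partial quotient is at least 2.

1272 ÷ 385 → quotient 3, remainder 117
385 ÷ 117 → quotient 3, remainder 34
117 ÷ 34 → quotient 3, remainder 15
34 ÷ 15 → quotient 2, remainder 4
15 ÷ 4 → quotient 3, remainder 3
4 ÷ 3 → quotient 1, remainder 1
3 ÷ 1 → quotient 3, remainder 0

[3; 3, 3, 2, 3, 1, 3]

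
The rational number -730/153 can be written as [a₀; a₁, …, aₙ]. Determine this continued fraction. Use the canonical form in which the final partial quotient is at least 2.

[-5; 4, 2, 1, 2, 4]

⌊-730/153⌋ = -5, remainder 35
⌊153/35⌋ = 4, remainder 13
⌊35/13⌋ = 2, remainder 9
⌊13/9⌋ = 1, remainder 4
⌊9/4⌋ = 2, remainder 1
⌊4/1⌋ = 4, remainder 0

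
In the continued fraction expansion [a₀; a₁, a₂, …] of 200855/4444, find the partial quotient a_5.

7

Apply division with remainder until the remainder is 0:
200855 = 45·4444 + 875, so a_0 = 45
4444 = 5·875 + 69, so a_1 = 5
875 = 12·69 + 47, so a_2 = 12
69 = 1·47 + 22, so a_3 = 1
47 = 2·22 + 3, so a_4 = 2
22 = 7·3 + 1, so a_5 = 7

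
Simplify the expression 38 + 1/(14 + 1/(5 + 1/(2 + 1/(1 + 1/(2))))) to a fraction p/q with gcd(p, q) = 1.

23223/610

Start with 2.
1 + 1/(2/1) = 1 + 1/2 = 3/2
2 + 1/(3/2) = 2 + 2/3 = 8/3
5 + 1/(8/3) = 5 + 3/8 = 43/8
14 + 1/(43/8) = 14 + 8/43 = 610/43
38 + 1/(610/43) = 38 + 43/610 = 23223/610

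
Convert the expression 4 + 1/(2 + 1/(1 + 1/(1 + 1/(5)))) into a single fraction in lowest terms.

a_0 = 4: 4/1
a_1 = 2: 9/2
a_2 = 1: 13/3
a_3 = 1: 22/5
a_4 = 5: 123/28

123/28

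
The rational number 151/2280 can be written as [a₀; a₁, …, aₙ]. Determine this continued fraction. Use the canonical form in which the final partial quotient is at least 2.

[0; 15, 10, 15]

Repeatedly divide and take the remainder:
151 = 0·2280 + 151, so a_0 = 0
2280 = 15·151 + 15, so a_1 = 15
151 = 10·15 + 1, so a_2 = 10
15 = 15·1 + 0, so a_3 = 15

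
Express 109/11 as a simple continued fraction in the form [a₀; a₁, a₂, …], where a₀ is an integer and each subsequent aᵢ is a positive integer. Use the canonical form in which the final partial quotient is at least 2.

[9; 1, 10]

109 = 9·11 + 10, so a_0 = 9
11 = 1·10 + 1, so a_1 = 1
10 = 10·1 + 0, so a_2 = 10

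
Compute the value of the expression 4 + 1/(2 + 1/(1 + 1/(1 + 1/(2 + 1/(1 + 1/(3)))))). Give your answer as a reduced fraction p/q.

Start with 3.
1 + 1/(3/1) = 1 + 1/3 = 4/3
2 + 1/(4/3) = 2 + 3/4 = 11/4
1 + 1/(11/4) = 1 + 4/11 = 15/11
1 + 1/(15/11) = 1 + 11/15 = 26/15
2 + 1/(26/15) = 2 + 15/26 = 67/26
4 + 1/(67/26) = 4 + 26/67 = 294/67

294/67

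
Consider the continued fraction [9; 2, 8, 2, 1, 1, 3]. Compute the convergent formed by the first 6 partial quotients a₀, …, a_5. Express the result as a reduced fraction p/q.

Compute successive convergents:
a_0 = 9: 9/1
a_1 = 2: 19/2
a_2 = 8: 161/17
a_3 = 2: 341/36
a_4 = 1: 502/53
a_5 = 1: 843/89

843/89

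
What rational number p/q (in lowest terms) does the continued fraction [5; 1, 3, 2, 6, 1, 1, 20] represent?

Start with 20.
1 + 1/(20/1) = 1 + 1/20 = 21/20
1 + 1/(21/20) = 1 + 20/21 = 41/21
6 + 1/(41/21) = 6 + 21/41 = 267/41
2 + 1/(267/41) = 2 + 41/267 = 575/267
3 + 1/(575/267) = 3 + 267/575 = 1992/575
1 + 1/(1992/575) = 1 + 575/1992 = 2567/1992
5 + 1/(2567/1992) = 5 + 1992/2567 = 14827/2567

14827/2567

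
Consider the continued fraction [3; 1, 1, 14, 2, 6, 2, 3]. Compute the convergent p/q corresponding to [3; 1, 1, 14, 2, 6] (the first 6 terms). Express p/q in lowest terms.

1368/389

Start with 6.
2 + 1/(6/1) = 2 + 1/6 = 13/6
14 + 1/(13/6) = 14 + 6/13 = 188/13
1 + 1/(188/13) = 1 + 13/188 = 201/188
1 + 1/(201/188) = 1 + 188/201 = 389/201
3 + 1/(389/201) = 3 + 201/389 = 1368/389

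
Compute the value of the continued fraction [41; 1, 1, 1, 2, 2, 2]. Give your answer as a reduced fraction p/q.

Collapse the nested fraction from the inside out:
Start with 2.
2 + 1/(2/1) = 2 + 1/2 = 5/2
2 + 1/(5/2) = 2 + 2/5 = 12/5
1 + 1/(12/5) = 1 + 5/12 = 17/12
1 + 1/(17/12) = 1 + 12/17 = 29/17
1 + 1/(29/17) = 1 + 17/29 = 46/29
41 + 1/(46/29) = 41 + 29/46 = 1915/46

1915/46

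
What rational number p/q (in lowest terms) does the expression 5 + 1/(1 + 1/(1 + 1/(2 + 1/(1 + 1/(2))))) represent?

106/19

Use the convergent recurrence hₖ = aₖ·hₖ₋₁ + hₖ₋₂ (and likewise for the denominators kₖ):
a_0 = 5: 5/1
a_1 = 1: 6/1
a_2 = 1: 11/2
a_3 = 2: 28/5
a_4 = 1: 39/7
a_5 = 2: 106/19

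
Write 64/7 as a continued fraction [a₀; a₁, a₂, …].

⌊64/7⌋ = 9, remainder 1
⌊7/1⌋ = 7, remainder 0

[9; 7]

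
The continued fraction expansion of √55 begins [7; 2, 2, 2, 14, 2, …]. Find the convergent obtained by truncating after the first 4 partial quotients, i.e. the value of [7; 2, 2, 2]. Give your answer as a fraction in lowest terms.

Start with 2.
2 + 1/(2/1) = 2 + 1/2 = 5/2
2 + 1/(5/2) = 2 + 2/5 = 12/5
7 + 1/(12/5) = 7 + 5/12 = 89/12

89/12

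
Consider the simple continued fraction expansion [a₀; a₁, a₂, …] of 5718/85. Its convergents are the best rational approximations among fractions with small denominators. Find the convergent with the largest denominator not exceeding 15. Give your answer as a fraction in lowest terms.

List convergents until the denominator exceeds the bound:
a_0 = 67: 67/1  (≤ bound)
a_1 = 3: 202/3  (≤ bound)
a_2 = 1: 269/4  (≤ bound)
a_3 = 2: 740/11  (≤ bound)
a_4 = 3: 2489/37  (> 15, stop)

740/11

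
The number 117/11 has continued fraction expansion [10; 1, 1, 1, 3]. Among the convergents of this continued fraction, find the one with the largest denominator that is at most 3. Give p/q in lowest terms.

a_0 = 10: 10/1  (≤ bound)
a_1 = 1: 11/1  (≤ bound)
a_2 = 1: 21/2  (≤ bound)
a_3 = 1: 32/3  (≤ bound)
a_4 = 3: 117/11  (> 3, stop)

32/3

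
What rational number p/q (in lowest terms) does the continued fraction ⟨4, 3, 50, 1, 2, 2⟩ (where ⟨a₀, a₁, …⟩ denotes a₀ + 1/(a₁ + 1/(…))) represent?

4643/1072

Start with 2.
2 + 1/(2/1) = 2 + 1/2 = 5/2
1 + 1/(5/2) = 1 + 2/5 = 7/5
50 + 1/(7/5) = 50 + 5/7 = 355/7
3 + 1/(355/7) = 3 + 7/355 = 1072/355
4 + 1/(1072/355) = 4 + 355/1072 = 4643/1072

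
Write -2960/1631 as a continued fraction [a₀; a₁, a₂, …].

[-2; 5, 2, 2, 60]

Run the Euclidean algorithm, recording each quotient:
-2960 ÷ 1631 → quotient -2, remainder 302
1631 ÷ 302 → quotient 5, remainder 121
302 ÷ 121 → quotient 2, remainder 60
121 ÷ 60 → quotient 2, remainder 1
60 ÷ 1 → quotient 60, remainder 0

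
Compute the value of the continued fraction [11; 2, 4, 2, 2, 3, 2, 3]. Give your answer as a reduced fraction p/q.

15067/1316

a_0 = 11: 11/1
a_1 = 2: 23/2
a_2 = 4: 103/9
a_3 = 2: 229/20
a_4 = 2: 561/49
a_5 = 3: 1912/167
a_6 = 2: 4385/383
a_7 = 3: 15067/1316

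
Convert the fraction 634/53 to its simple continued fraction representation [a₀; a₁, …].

[11; 1, 25, 2]

Run the Euclidean algorithm, recording each quotient:
634 = 11·53 + 51, so a_0 = 11
53 = 1·51 + 2, so a_1 = 1
51 = 25·2 + 1, so a_2 = 25
2 = 2·1 + 0, so a_3 = 2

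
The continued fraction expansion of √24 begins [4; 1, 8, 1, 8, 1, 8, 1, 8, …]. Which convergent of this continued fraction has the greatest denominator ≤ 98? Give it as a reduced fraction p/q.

436/89

a_0 = 4: 4/1  (≤ bound)
a_1 = 1: 5/1  (≤ bound)
a_2 = 8: 44/9  (≤ bound)
a_3 = 1: 49/10  (≤ bound)
a_4 = 8: 436/89  (≤ bound)
a_5 = 1: 485/99  (> 98, stop)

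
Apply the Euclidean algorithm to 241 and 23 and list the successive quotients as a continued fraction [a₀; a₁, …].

Run the Euclidean algorithm, recording each quotient:
⌊241/23⌋ = 10, remainder 11
⌊23/11⌋ = 2, remainder 1
⌊11/1⌋ = 11, remainder 0

[10; 2, 11]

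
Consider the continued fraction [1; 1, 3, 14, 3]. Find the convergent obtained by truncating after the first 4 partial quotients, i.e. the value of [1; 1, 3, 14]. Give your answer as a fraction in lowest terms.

Start with 14.
3 + 1/(14/1) = 3 + 1/14 = 43/14
1 + 1/(43/14) = 1 + 14/43 = 57/43
1 + 1/(57/43) = 1 + 43/57 = 100/57

100/57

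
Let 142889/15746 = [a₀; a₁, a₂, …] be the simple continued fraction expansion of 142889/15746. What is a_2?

2

142889 = 9·15746 + 1175, so a_0 = 9
15746 = 13·1175 + 471, so a_1 = 13
1175 = 2·471 + 233, so a_2 = 2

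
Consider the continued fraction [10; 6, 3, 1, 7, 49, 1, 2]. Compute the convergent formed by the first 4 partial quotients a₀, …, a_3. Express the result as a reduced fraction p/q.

Work from the innermost term outward:
Start with 1.
3 + 1/(1/1) = 3 + 1/1 = 4/1
6 + 1/(4/1) = 6 + 1/4 = 25/4
10 + 1/(25/4) = 10 + 4/25 = 254/25

254/25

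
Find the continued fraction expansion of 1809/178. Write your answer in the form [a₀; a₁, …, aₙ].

[10; 6, 7, 4]

1809 = 10·178 + 29, so a_0 = 10
178 = 6·29 + 4, so a_1 = 6
29 = 7·4 + 1, so a_2 = 7
4 = 4·1 + 0, so a_3 = 4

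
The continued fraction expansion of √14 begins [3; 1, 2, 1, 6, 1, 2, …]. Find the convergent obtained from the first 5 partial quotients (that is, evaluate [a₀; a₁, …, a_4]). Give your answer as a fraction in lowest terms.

Compute successive convergents:
a_0 = 3: 3/1
a_1 = 1: 4/1
a_2 = 2: 11/3
a_3 = 1: 15/4
a_4 = 6: 101/27

101/27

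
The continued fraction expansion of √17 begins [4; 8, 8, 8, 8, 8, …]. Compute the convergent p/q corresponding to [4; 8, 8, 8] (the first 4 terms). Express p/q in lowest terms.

2177/528

Starting at the tail and folding back:
Start with 8.
8 + 1/(8/1) = 8 + 1/8 = 65/8
8 + 1/(65/8) = 8 + 8/65 = 528/65
4 + 1/(528/65) = 4 + 65/528 = 2177/528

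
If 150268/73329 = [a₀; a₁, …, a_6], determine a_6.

Repeatedly divide and take the remainder:
150268 = 2·73329 + 3610, so a_0 = 2
73329 = 20·3610 + 1129, so a_1 = 20
3610 = 3·1129 + 223, so a_2 = 3
1129 = 5·223 + 14, so a_3 = 5
223 = 15·14 + 13, so a_4 = 15
14 = 1·13 + 1, so a_5 = 1
13 = 13·1 + 0, so a_6 = 13

13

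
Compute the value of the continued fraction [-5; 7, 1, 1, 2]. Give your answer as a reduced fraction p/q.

-185/38

a_0 = -5: -5/1
a_1 = 7: -34/7
a_2 = 1: -39/8
a_3 = 1: -73/15
a_4 = 2: -185/38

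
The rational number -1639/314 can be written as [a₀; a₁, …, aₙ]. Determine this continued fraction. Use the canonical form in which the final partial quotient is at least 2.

⌊-1639/314⌋ = -6, remainder 245
⌊314/245⌋ = 1, remainder 69
⌊245/69⌋ = 3, remainder 38
⌊69/38⌋ = 1, remainder 31
⌊38/31⌋ = 1, remainder 7
⌊31/7⌋ = 4, remainder 3
⌊7/3⌋ = 2, remainder 1
⌊3/1⌋ = 3, remainder 0

[-6; 1, 3, 1, 1, 4, 2, 3]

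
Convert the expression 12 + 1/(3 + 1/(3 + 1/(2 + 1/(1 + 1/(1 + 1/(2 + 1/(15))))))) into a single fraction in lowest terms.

27449/2231

Compute successive convergents:
a_0 = 12: 12/1
a_1 = 3: 37/3
a_2 = 3: 123/10
a_3 = 2: 283/23
a_4 = 1: 406/33
a_5 = 1: 689/56
a_6 = 2: 1784/145
a_7 = 15: 27449/2231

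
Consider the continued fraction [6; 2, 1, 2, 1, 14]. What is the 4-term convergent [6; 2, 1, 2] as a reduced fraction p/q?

51/8

Starting at the tail and folding back:
Start with 2.
1 + 1/(2/1) = 1 + 1/2 = 3/2
2 + 1/(3/2) = 2 + 2/3 = 8/3
6 + 1/(8/3) = 6 + 3/8 = 51/8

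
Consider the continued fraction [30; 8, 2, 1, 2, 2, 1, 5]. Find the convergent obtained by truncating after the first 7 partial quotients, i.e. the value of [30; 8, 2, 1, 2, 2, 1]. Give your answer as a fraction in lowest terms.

6807/226

Use the convergent recurrence hₖ = aₖ·hₖ₋₁ + hₖ₋₂ (and likewise for the denominators kₖ):
a_0 = 30: 30/1
a_1 = 8: 241/8
a_2 = 2: 512/17
a_3 = 1: 753/25
a_4 = 2: 2018/67
a_5 = 2: 4789/159
a_6 = 1: 6807/226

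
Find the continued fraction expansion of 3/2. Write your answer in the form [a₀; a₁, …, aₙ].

3 ÷ 2 → quotient 1, remainder 1
2 ÷ 1 → quotient 2, remainder 0

[1; 2]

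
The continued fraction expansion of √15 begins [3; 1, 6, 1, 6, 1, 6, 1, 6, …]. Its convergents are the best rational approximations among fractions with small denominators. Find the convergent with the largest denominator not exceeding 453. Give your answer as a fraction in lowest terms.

1677/433

a_0 = 3: 3/1  (≤ bound)
a_1 = 1: 4/1  (≤ bound)
a_2 = 6: 27/7  (≤ bound)
a_3 = 1: 31/8  (≤ bound)
a_4 = 6: 213/55  (≤ bound)
a_5 = 1: 244/63  (≤ bound)
a_6 = 6: 1677/433  (≤ bound)
a_7 = 1: 1921/496  (> 453, stop)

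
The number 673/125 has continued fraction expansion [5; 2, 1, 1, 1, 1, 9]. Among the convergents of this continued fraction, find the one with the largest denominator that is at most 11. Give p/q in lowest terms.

43/8

a_0 = 5: 5/1  (≤ bound)
a_1 = 2: 11/2  (≤ bound)
a_2 = 1: 16/3  (≤ bound)
a_3 = 1: 27/5  (≤ bound)
a_4 = 1: 43/8  (≤ bound)
a_5 = 1: 70/13  (> 11, stop)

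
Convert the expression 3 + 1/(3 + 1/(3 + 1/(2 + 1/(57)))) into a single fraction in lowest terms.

Starting at the tail and folding back:
Start with 57.
2 + 1/(57/1) = 2 + 1/57 = 115/57
3 + 1/(115/57) = 3 + 57/115 = 402/115
3 + 1/(402/115) = 3 + 115/402 = 1321/402
3 + 1/(1321/402) = 3 + 402/1321 = 4365/1321

4365/1321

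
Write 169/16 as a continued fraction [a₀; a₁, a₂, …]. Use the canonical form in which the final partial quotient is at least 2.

Repeatedly divide and take the remainder:
169 = 10·16 + 9, so a_0 = 10
16 = 1·9 + 7, so a_1 = 1
9 = 1·7 + 2, so a_2 = 1
7 = 3·2 + 1, so a_3 = 3
2 = 2·1 + 0, so a_4 = 2

[10; 1, 1, 3, 2]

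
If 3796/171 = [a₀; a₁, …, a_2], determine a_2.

34

Apply division with remainder until the remainder is 0:
3796 = 22·171 + 34, so a_0 = 22
171 = 5·34 + 1, so a_1 = 5
34 = 34·1 + 0, so a_2 = 34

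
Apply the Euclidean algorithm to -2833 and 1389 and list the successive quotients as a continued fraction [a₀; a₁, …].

[-3; 1, 24, 3, 1, 13]

⌊-2833/1389⌋ = -3, remainder 1334
⌊1389/1334⌋ = 1, remainder 55
⌊1334/55⌋ = 24, remainder 14
⌊55/14⌋ = 3, remainder 13
⌊14/13⌋ = 1, remainder 1
⌊13/1⌋ = 13, remainder 0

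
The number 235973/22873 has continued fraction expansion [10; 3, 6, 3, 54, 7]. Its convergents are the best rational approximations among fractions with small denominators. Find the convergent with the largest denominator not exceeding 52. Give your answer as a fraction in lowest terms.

196/19

a_0 = 10: 10/1  (≤ bound)
a_1 = 3: 31/3  (≤ bound)
a_2 = 6: 196/19  (≤ bound)
a_3 = 3: 619/60  (> 52, stop)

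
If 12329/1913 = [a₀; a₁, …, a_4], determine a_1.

2

⌊12329/1913⌋ = 6, remainder 851
⌊1913/851⌋ = 2, remainder 211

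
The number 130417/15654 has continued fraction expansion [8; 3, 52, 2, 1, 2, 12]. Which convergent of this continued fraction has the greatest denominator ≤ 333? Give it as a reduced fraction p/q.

a_0 = 8: 8/1  (≤ bound)
a_1 = 3: 25/3  (≤ bound)
a_2 = 52: 1308/157  (≤ bound)
a_3 = 2: 2641/317  (≤ bound)
a_4 = 1: 3949/474  (> 333, stop)

2641/317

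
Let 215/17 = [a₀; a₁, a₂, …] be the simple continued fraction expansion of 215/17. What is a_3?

1

215 = 12·17 + 11, so a_0 = 12
17 = 1·11 + 6, so a_1 = 1
11 = 1·6 + 5, so a_2 = 1
6 = 1·5 + 1, so a_3 = 1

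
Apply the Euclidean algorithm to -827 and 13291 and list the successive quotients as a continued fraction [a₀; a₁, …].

[-1; 1, 15, 14, 59]

-827 ÷ 13291 → quotient -1, remainder 12464
13291 ÷ 12464 → quotient 1, remainder 827
12464 ÷ 827 → quotient 15, remainder 59
827 ÷ 59 → quotient 14, remainder 1
59 ÷ 1 → quotient 59, remainder 0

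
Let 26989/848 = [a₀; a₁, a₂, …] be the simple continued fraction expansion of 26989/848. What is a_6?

11

26989 = 31·848 + 701, so a_0 = 31
848 = 1·701 + 147, so a_1 = 1
701 = 4·147 + 113, so a_2 = 4
147 = 1·113 + 34, so a_3 = 1
113 = 3·34 + 11, so a_4 = 3
34 = 3·11 + 1, so a_5 = 3
11 = 11·1 + 0, so a_6 = 11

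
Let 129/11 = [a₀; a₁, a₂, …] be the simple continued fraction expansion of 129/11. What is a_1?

Apply division with remainder until the remainder is 0:
129 = 11·11 + 8, so a_0 = 11
11 = 1·8 + 3, so a_1 = 1

1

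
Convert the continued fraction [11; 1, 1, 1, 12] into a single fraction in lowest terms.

Start with 12.
1 + 1/(12/1) = 1 + 1/12 = 13/12
1 + 1/(13/12) = 1 + 12/13 = 25/13
1 + 1/(25/13) = 1 + 13/25 = 38/25
11 + 1/(38/25) = 11 + 25/38 = 443/38

443/38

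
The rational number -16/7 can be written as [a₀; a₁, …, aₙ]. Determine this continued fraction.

[-3; 1, 2, 2]

-16 = -3·7 + 5, so a_0 = -3
7 = 1·5 + 2, so a_1 = 1
5 = 2·2 + 1, so a_2 = 2
2 = 2·1 + 0, so a_3 = 2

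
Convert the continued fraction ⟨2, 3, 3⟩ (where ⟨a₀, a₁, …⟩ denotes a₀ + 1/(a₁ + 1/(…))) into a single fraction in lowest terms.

Start with 3.
3 + 1/(3/1) = 3 + 1/3 = 10/3
2 + 1/(10/3) = 2 + 3/10 = 23/10

23/10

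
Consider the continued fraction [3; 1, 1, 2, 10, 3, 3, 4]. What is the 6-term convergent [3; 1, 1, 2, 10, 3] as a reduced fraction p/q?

579/161

a_0 = 3: 3/1
a_1 = 1: 4/1
a_2 = 1: 7/2
a_3 = 2: 18/5
a_4 = 10: 187/52
a_5 = 3: 579/161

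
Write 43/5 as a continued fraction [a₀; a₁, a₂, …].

[8; 1, 1, 2]

Run the Euclidean algorithm, recording each quotient:
43 ÷ 5 → quotient 8, remainder 3
5 ÷ 3 → quotient 1, remainder 2
3 ÷ 2 → quotient 1, remainder 1
2 ÷ 1 → quotient 2, remainder 0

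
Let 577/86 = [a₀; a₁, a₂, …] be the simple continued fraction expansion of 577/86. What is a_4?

Run the Euclidean algorithm, recording each quotient:
⌊577/86⌋ = 6, remainder 61
⌊86/61⌋ = 1, remainder 25
⌊61/25⌋ = 2, remainder 11
⌊25/11⌋ = 2, remainder 3
⌊11/3⌋ = 3, remainder 2

3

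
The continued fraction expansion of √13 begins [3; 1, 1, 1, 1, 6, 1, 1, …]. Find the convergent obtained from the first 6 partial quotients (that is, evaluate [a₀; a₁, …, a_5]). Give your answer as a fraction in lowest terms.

Build up convergents one term at a time:
a_0 = 3: 3/1
a_1 = 1: 4/1
a_2 = 1: 7/2
a_3 = 1: 11/3
a_4 = 1: 18/5
a_5 = 6: 119/33

119/33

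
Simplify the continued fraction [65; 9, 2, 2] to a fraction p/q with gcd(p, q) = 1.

a_0 = 65: 65/1
a_1 = 9: 586/9
a_2 = 2: 1237/19
a_3 = 2: 3060/47

3060/47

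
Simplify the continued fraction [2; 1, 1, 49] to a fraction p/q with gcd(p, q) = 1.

248/99

a_0 = 2: 2/1
a_1 = 1: 3/1
a_2 = 1: 5/2
a_3 = 49: 248/99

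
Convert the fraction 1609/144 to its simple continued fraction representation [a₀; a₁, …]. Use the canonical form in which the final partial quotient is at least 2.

Apply division with remainder until the remainder is 0:
1609 = 11·144 + 25, so a_0 = 11
144 = 5·25 + 19, so a_1 = 5
25 = 1·19 + 6, so a_2 = 1
19 = 3·6 + 1, so a_3 = 3
6 = 6·1 + 0, so a_4 = 6

[11; 5, 1, 3, 6]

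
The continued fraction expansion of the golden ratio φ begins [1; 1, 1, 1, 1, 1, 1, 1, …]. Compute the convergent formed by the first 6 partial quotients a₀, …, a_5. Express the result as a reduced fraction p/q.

Compute successive convergents:
a_0 = 1: 1/1
a_1 = 1: 2/1
a_2 = 1: 3/2
a_3 = 1: 5/3
a_4 = 1: 8/5
a_5 = 1: 13/8

13/8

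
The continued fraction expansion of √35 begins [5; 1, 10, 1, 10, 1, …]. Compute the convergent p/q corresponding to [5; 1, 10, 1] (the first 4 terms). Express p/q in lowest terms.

Start with 1.
10 + 1/(1/1) = 10 + 1/1 = 11/1
1 + 1/(11/1) = 1 + 1/11 = 12/11
5 + 1/(12/11) = 5 + 11/12 = 71/12

71/12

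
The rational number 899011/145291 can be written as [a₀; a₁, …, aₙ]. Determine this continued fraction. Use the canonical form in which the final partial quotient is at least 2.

[6; 5, 3, 24, 2, 3, 10, 5]

899011 = 6·145291 + 27265, so a_0 = 6
145291 = 5·27265 + 8966, so a_1 = 5
27265 = 3·8966 + 367, so a_2 = 3
8966 = 24·367 + 158, so a_3 = 24
367 = 2·158 + 51, so a_4 = 2
158 = 3·51 + 5, so a_5 = 3
51 = 10·5 + 1, so a_6 = 10
5 = 5·1 + 0, so a_7 = 5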